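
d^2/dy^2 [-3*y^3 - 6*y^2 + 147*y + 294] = -18*y - 12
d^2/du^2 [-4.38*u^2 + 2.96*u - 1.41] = -8.76000000000000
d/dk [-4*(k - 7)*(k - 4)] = 44 - 8*k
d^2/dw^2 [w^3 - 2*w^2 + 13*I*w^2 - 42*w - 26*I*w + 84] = 6*w - 4 + 26*I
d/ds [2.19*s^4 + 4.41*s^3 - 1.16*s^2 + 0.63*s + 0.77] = 8.76*s^3 + 13.23*s^2 - 2.32*s + 0.63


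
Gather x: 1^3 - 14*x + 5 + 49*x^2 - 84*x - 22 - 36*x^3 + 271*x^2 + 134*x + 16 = -36*x^3 + 320*x^2 + 36*x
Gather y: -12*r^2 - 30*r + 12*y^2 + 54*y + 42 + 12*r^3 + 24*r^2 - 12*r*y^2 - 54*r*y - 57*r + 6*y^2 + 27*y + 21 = 12*r^3 + 12*r^2 - 87*r + y^2*(18 - 12*r) + y*(81 - 54*r) + 63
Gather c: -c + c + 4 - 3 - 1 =0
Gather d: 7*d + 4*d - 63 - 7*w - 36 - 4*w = 11*d - 11*w - 99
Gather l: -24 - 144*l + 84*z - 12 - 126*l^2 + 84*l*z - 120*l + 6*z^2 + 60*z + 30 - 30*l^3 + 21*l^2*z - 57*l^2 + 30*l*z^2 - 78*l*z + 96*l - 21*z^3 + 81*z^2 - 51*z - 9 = -30*l^3 + l^2*(21*z - 183) + l*(30*z^2 + 6*z - 168) - 21*z^3 + 87*z^2 + 93*z - 15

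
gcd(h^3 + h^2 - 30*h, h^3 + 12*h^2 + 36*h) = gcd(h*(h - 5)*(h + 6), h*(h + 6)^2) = h^2 + 6*h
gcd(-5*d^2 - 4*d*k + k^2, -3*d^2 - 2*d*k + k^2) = d + k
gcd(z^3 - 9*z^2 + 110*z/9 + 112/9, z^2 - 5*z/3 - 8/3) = z - 8/3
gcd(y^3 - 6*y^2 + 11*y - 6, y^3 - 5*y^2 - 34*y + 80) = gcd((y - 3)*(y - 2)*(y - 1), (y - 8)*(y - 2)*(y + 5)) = y - 2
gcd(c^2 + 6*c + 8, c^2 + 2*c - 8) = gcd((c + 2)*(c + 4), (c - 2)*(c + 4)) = c + 4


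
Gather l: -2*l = -2*l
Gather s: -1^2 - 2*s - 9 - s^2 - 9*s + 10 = -s^2 - 11*s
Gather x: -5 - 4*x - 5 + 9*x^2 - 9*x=9*x^2 - 13*x - 10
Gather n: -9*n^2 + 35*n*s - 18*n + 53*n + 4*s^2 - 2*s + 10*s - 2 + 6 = -9*n^2 + n*(35*s + 35) + 4*s^2 + 8*s + 4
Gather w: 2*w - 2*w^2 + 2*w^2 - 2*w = 0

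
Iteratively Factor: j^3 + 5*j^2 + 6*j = (j)*(j^2 + 5*j + 6) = j*(j + 3)*(j + 2)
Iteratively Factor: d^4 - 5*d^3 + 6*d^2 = (d)*(d^3 - 5*d^2 + 6*d) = d*(d - 3)*(d^2 - 2*d) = d^2*(d - 3)*(d - 2)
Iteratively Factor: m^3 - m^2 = (m)*(m^2 - m) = m*(m - 1)*(m)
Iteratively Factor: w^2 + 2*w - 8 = (w + 4)*(w - 2)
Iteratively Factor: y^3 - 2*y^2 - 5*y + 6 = (y - 3)*(y^2 + y - 2) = (y - 3)*(y - 1)*(y + 2)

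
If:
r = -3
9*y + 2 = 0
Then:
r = -3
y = -2/9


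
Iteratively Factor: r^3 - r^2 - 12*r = (r - 4)*(r^2 + 3*r) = (r - 4)*(r + 3)*(r)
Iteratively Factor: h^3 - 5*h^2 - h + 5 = (h + 1)*(h^2 - 6*h + 5) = (h - 1)*(h + 1)*(h - 5)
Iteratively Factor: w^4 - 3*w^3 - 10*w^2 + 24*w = (w)*(w^3 - 3*w^2 - 10*w + 24) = w*(w - 2)*(w^2 - w - 12) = w*(w - 4)*(w - 2)*(w + 3)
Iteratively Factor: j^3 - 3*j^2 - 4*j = (j)*(j^2 - 3*j - 4) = j*(j + 1)*(j - 4)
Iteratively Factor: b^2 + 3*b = (b + 3)*(b)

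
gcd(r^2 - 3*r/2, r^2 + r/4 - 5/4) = 1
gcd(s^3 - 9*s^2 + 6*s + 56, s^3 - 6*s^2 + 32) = s^2 - 2*s - 8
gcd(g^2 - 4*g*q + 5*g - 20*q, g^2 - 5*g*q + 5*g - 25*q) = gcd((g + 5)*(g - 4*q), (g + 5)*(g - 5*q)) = g + 5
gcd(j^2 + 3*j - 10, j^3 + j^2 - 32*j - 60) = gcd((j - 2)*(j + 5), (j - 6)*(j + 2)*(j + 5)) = j + 5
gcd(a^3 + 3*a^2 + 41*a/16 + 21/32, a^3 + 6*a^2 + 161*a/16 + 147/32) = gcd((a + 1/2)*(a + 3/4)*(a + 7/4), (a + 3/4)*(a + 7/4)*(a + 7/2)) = a^2 + 5*a/2 + 21/16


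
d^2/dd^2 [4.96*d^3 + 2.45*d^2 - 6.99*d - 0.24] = 29.76*d + 4.9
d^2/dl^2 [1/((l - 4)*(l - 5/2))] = 4*(4*(l - 4)^2 + 2*(l - 4)*(2*l - 5) + (2*l - 5)^2)/((l - 4)^3*(2*l - 5)^3)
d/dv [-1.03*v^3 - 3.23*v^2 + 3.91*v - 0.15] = -3.09*v^2 - 6.46*v + 3.91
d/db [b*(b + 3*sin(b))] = 3*b*cos(b) + 2*b + 3*sin(b)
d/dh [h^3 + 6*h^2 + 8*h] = 3*h^2 + 12*h + 8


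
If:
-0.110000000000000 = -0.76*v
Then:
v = 0.14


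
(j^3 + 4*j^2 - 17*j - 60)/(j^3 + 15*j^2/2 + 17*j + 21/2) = 2*(j^2 + j - 20)/(2*j^2 + 9*j + 7)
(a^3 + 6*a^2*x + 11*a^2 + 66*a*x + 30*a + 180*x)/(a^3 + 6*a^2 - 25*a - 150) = (a + 6*x)/(a - 5)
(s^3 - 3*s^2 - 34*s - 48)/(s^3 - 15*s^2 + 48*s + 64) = (s^2 + 5*s + 6)/(s^2 - 7*s - 8)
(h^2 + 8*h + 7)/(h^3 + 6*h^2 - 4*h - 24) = (h^2 + 8*h + 7)/(h^3 + 6*h^2 - 4*h - 24)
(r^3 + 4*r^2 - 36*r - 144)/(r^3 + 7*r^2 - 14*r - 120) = (r^2 - 2*r - 24)/(r^2 + r - 20)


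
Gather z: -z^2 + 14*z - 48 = -z^2 + 14*z - 48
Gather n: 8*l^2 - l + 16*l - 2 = 8*l^2 + 15*l - 2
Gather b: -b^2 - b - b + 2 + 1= -b^2 - 2*b + 3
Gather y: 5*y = 5*y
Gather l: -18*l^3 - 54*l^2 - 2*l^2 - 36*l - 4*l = -18*l^3 - 56*l^2 - 40*l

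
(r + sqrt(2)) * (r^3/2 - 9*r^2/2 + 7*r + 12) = r^4/2 - 9*r^3/2 + sqrt(2)*r^3/2 - 9*sqrt(2)*r^2/2 + 7*r^2 + 7*sqrt(2)*r + 12*r + 12*sqrt(2)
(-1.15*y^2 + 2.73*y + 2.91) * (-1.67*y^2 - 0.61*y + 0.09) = 1.9205*y^4 - 3.8576*y^3 - 6.6285*y^2 - 1.5294*y + 0.2619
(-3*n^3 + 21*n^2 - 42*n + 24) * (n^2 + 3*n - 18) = -3*n^5 + 12*n^4 + 75*n^3 - 480*n^2 + 828*n - 432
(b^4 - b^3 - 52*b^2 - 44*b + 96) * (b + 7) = b^5 + 6*b^4 - 59*b^3 - 408*b^2 - 212*b + 672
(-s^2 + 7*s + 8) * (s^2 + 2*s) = -s^4 + 5*s^3 + 22*s^2 + 16*s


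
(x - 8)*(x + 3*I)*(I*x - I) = I*x^3 - 3*x^2 - 9*I*x^2 + 27*x + 8*I*x - 24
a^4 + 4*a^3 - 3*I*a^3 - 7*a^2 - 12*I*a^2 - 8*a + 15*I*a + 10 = (a + 5)*(a - 2*I)*(-I*a + I)*(I*a + 1)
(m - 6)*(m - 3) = m^2 - 9*m + 18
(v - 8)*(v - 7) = v^2 - 15*v + 56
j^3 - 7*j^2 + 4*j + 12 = (j - 6)*(j - 2)*(j + 1)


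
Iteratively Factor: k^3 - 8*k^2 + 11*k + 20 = (k - 4)*(k^2 - 4*k - 5) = (k - 4)*(k + 1)*(k - 5)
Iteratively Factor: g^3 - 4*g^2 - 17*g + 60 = (g - 3)*(g^2 - g - 20) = (g - 3)*(g + 4)*(g - 5)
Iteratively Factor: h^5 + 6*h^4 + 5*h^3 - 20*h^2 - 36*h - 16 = (h + 1)*(h^4 + 5*h^3 - 20*h - 16) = (h - 2)*(h + 1)*(h^3 + 7*h^2 + 14*h + 8) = (h - 2)*(h + 1)*(h + 4)*(h^2 + 3*h + 2) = (h - 2)*(h + 1)*(h + 2)*(h + 4)*(h + 1)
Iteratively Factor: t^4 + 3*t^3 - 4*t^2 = (t + 4)*(t^3 - t^2) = t*(t + 4)*(t^2 - t) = t^2*(t + 4)*(t - 1)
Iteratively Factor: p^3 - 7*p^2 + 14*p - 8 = (p - 4)*(p^2 - 3*p + 2) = (p - 4)*(p - 2)*(p - 1)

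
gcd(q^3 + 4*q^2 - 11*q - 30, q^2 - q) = 1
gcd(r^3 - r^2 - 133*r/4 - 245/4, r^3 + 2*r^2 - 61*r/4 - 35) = r^2 + 6*r + 35/4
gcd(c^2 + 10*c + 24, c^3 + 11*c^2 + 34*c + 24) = c^2 + 10*c + 24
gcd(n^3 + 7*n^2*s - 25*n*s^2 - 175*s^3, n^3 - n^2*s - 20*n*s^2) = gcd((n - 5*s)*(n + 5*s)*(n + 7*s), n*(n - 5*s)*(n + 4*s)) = -n + 5*s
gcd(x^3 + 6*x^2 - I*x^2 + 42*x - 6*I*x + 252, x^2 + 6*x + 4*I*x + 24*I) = x + 6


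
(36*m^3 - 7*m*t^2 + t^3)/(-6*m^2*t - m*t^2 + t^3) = (-6*m + t)/t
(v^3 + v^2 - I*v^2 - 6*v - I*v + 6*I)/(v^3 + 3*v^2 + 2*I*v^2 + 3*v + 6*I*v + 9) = (v - 2)/(v + 3*I)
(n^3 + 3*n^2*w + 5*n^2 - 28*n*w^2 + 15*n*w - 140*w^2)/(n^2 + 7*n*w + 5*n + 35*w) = n - 4*w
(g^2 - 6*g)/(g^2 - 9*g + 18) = g/(g - 3)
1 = 1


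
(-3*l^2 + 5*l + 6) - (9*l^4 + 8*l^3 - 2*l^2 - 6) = -9*l^4 - 8*l^3 - l^2 + 5*l + 12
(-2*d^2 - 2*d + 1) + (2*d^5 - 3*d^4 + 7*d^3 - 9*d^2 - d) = 2*d^5 - 3*d^4 + 7*d^3 - 11*d^2 - 3*d + 1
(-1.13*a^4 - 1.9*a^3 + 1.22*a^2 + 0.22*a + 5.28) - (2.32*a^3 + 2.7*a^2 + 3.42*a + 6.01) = -1.13*a^4 - 4.22*a^3 - 1.48*a^2 - 3.2*a - 0.73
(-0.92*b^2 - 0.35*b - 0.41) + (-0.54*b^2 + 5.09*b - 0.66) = -1.46*b^2 + 4.74*b - 1.07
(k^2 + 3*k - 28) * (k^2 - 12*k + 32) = k^4 - 9*k^3 - 32*k^2 + 432*k - 896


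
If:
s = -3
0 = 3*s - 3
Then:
No Solution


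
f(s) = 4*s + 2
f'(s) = 4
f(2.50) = 12.00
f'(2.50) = 4.00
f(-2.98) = -9.92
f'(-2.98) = 4.00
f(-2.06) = -6.24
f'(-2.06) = 4.00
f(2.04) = 10.16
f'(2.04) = 4.00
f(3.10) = 14.40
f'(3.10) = 4.00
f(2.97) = 13.88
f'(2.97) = 4.00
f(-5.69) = -20.76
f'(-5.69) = 4.00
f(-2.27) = -7.08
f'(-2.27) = 4.00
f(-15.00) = -58.00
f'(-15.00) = 4.00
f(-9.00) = -34.00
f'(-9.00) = 4.00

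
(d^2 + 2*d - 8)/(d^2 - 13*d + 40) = (d^2 + 2*d - 8)/(d^2 - 13*d + 40)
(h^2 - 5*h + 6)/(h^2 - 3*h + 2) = (h - 3)/(h - 1)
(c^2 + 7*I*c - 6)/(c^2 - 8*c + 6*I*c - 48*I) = (c + I)/(c - 8)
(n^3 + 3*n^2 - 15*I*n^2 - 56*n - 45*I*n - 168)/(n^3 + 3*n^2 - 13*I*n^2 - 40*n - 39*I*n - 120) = (n - 7*I)/(n - 5*I)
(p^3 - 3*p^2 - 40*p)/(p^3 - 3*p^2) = (p^2 - 3*p - 40)/(p*(p - 3))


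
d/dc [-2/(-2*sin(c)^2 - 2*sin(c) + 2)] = -(2*sin(c) + 1)*cos(c)/(sin(c) - cos(c)^2)^2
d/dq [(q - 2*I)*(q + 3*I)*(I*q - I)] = 3*I*q^2 - 2*q*(1 + I) + 1 + 6*I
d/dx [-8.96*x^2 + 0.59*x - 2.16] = 0.59 - 17.92*x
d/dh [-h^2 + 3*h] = 3 - 2*h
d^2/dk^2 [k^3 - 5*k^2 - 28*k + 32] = 6*k - 10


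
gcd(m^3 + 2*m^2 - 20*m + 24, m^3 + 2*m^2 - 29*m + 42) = m - 2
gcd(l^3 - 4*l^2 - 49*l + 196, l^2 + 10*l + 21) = l + 7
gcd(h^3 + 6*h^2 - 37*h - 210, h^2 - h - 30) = h^2 - h - 30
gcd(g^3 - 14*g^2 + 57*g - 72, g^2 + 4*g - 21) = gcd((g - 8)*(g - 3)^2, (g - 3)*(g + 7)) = g - 3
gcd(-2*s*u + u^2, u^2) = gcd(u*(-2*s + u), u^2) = u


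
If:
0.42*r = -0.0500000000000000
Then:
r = -0.12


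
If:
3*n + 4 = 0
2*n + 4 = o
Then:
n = -4/3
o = 4/3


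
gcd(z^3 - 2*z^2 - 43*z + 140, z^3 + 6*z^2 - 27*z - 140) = z^2 + 2*z - 35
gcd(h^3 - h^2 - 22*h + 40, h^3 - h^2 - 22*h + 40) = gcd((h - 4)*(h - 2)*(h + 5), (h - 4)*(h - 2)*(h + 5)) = h^3 - h^2 - 22*h + 40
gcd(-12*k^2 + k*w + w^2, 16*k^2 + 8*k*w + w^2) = 4*k + w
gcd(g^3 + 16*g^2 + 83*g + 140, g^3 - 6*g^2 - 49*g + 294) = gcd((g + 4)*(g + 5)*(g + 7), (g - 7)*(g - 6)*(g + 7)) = g + 7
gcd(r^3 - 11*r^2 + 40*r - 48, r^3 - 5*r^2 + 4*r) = r - 4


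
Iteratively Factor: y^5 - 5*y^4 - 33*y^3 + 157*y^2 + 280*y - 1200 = (y + 4)*(y^4 - 9*y^3 + 3*y^2 + 145*y - 300) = (y + 4)^2*(y^3 - 13*y^2 + 55*y - 75) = (y - 5)*(y + 4)^2*(y^2 - 8*y + 15) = (y - 5)*(y - 3)*(y + 4)^2*(y - 5)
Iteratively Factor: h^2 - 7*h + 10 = (h - 2)*(h - 5)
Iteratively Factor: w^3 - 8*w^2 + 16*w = (w)*(w^2 - 8*w + 16) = w*(w - 4)*(w - 4)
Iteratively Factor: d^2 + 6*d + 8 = (d + 4)*(d + 2)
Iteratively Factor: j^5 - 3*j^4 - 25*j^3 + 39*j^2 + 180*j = (j + 3)*(j^4 - 6*j^3 - 7*j^2 + 60*j) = (j - 4)*(j + 3)*(j^3 - 2*j^2 - 15*j) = (j - 4)*(j + 3)^2*(j^2 - 5*j) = (j - 5)*(j - 4)*(j + 3)^2*(j)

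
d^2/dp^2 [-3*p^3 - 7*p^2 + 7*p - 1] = -18*p - 14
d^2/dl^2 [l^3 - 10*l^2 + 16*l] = 6*l - 20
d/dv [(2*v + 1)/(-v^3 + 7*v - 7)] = (-2*v^3 + 14*v + (2*v + 1)*(3*v^2 - 7) - 14)/(v^3 - 7*v + 7)^2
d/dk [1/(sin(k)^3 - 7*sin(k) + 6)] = (7 - 3*sin(k)^2)*cos(k)/(sin(k)^3 - 7*sin(k) + 6)^2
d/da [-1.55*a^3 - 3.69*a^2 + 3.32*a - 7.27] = -4.65*a^2 - 7.38*a + 3.32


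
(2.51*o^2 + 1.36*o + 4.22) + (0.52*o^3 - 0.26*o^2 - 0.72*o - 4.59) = 0.52*o^3 + 2.25*o^2 + 0.64*o - 0.37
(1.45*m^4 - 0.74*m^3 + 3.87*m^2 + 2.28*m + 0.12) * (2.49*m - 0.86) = 3.6105*m^5 - 3.0896*m^4 + 10.2727*m^3 + 2.349*m^2 - 1.662*m - 0.1032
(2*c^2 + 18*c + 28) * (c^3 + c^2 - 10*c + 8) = 2*c^5 + 20*c^4 + 26*c^3 - 136*c^2 - 136*c + 224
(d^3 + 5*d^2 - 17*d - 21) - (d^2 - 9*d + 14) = d^3 + 4*d^2 - 8*d - 35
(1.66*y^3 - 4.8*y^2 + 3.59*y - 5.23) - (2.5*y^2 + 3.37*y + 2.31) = 1.66*y^3 - 7.3*y^2 + 0.22*y - 7.54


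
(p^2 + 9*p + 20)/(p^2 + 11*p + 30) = (p + 4)/(p + 6)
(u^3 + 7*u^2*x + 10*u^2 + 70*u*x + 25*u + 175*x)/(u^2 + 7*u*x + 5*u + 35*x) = u + 5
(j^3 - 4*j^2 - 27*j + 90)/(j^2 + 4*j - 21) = (j^2 - j - 30)/(j + 7)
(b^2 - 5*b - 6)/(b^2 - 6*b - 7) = (b - 6)/(b - 7)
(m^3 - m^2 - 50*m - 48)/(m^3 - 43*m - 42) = (m - 8)/(m - 7)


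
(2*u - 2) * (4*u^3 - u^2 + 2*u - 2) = 8*u^4 - 10*u^3 + 6*u^2 - 8*u + 4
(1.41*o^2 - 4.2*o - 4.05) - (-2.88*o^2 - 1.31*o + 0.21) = 4.29*o^2 - 2.89*o - 4.26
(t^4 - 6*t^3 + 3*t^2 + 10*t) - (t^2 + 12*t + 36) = t^4 - 6*t^3 + 2*t^2 - 2*t - 36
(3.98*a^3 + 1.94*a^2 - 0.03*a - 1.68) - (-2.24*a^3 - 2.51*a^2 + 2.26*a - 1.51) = 6.22*a^3 + 4.45*a^2 - 2.29*a - 0.17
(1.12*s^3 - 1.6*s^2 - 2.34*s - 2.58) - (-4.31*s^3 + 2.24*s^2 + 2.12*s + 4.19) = 5.43*s^3 - 3.84*s^2 - 4.46*s - 6.77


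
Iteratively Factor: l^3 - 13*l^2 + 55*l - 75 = (l - 3)*(l^2 - 10*l + 25) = (l - 5)*(l - 3)*(l - 5)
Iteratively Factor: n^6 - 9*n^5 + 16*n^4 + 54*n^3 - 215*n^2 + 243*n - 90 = (n + 3)*(n^5 - 12*n^4 + 52*n^3 - 102*n^2 + 91*n - 30) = (n - 5)*(n + 3)*(n^4 - 7*n^3 + 17*n^2 - 17*n + 6) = (n - 5)*(n - 3)*(n + 3)*(n^3 - 4*n^2 + 5*n - 2) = (n - 5)*(n - 3)*(n - 1)*(n + 3)*(n^2 - 3*n + 2) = (n - 5)*(n - 3)*(n - 2)*(n - 1)*(n + 3)*(n - 1)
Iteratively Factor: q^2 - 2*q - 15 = (q - 5)*(q + 3)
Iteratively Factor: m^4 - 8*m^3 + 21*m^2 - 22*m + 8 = (m - 4)*(m^3 - 4*m^2 + 5*m - 2) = (m - 4)*(m - 1)*(m^2 - 3*m + 2) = (m - 4)*(m - 1)^2*(m - 2)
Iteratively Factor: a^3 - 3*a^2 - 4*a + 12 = (a - 2)*(a^2 - a - 6) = (a - 3)*(a - 2)*(a + 2)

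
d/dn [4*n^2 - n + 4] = 8*n - 1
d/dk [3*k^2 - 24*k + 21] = 6*k - 24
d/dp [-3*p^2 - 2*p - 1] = -6*p - 2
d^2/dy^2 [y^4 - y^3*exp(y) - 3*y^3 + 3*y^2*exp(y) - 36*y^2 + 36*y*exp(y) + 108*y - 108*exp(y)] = -y^3*exp(y) - 3*y^2*exp(y) + 12*y^2 + 42*y*exp(y) - 18*y - 30*exp(y) - 72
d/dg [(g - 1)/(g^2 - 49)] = (g^2 - 2*g*(g - 1) - 49)/(g^2 - 49)^2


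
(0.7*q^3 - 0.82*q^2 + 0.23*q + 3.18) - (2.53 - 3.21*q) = 0.7*q^3 - 0.82*q^2 + 3.44*q + 0.65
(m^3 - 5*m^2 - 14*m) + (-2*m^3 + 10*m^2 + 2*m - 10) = -m^3 + 5*m^2 - 12*m - 10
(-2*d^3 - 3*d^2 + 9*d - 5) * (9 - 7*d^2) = 14*d^5 + 21*d^4 - 81*d^3 + 8*d^2 + 81*d - 45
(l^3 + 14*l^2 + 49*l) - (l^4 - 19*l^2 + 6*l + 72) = -l^4 + l^3 + 33*l^2 + 43*l - 72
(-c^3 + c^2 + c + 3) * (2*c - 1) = -2*c^4 + 3*c^3 + c^2 + 5*c - 3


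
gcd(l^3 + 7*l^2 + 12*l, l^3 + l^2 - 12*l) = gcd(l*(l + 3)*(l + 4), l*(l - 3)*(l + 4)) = l^2 + 4*l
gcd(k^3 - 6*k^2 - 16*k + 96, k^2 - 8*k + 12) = k - 6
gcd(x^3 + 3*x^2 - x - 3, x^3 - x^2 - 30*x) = 1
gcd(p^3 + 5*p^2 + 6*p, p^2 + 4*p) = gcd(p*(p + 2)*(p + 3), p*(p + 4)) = p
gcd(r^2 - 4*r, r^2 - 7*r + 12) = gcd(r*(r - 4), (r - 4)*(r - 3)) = r - 4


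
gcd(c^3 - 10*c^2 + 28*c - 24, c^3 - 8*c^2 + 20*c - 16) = c^2 - 4*c + 4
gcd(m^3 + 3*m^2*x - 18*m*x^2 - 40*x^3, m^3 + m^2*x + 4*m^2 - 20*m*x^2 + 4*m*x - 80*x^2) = -m^2 - m*x + 20*x^2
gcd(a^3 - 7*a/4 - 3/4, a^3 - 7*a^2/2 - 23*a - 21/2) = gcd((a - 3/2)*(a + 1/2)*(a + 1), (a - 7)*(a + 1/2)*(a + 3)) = a + 1/2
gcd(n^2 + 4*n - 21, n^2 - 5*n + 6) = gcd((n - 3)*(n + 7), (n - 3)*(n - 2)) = n - 3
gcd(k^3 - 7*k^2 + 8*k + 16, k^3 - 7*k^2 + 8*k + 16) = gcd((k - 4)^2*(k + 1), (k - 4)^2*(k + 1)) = k^3 - 7*k^2 + 8*k + 16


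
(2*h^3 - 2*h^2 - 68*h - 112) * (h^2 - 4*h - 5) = 2*h^5 - 10*h^4 - 70*h^3 + 170*h^2 + 788*h + 560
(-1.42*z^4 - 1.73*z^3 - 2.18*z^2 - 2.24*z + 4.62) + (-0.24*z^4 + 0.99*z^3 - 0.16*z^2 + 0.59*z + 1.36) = -1.66*z^4 - 0.74*z^3 - 2.34*z^2 - 1.65*z + 5.98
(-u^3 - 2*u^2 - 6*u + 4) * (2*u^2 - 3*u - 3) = -2*u^5 - u^4 - 3*u^3 + 32*u^2 + 6*u - 12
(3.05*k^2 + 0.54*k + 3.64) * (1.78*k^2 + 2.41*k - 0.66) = 5.429*k^4 + 8.3117*k^3 + 5.7676*k^2 + 8.416*k - 2.4024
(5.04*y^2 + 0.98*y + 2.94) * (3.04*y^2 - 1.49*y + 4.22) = 15.3216*y^4 - 4.5304*y^3 + 28.7462*y^2 - 0.245000000000001*y + 12.4068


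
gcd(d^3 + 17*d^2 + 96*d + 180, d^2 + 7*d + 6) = d + 6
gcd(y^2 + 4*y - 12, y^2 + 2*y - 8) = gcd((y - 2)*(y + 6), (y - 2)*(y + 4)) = y - 2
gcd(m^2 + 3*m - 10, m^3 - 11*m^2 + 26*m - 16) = m - 2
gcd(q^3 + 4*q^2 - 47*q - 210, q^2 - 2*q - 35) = q^2 - 2*q - 35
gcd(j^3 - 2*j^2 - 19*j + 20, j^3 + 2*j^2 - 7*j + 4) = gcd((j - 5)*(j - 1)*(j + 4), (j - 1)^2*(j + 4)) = j^2 + 3*j - 4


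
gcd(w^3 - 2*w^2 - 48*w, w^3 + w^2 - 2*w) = w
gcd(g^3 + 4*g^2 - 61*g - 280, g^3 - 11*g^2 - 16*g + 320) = g^2 - 3*g - 40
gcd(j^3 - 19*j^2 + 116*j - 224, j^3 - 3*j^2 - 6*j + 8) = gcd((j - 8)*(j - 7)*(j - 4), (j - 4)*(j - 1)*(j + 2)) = j - 4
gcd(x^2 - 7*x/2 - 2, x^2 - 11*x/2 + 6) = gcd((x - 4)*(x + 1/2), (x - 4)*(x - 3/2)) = x - 4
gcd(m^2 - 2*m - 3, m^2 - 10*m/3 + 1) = m - 3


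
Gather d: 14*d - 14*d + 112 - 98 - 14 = 0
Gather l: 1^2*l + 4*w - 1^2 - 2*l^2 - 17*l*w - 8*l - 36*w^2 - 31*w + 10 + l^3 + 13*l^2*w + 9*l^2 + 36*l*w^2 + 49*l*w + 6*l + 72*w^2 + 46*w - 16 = l^3 + l^2*(13*w + 7) + l*(36*w^2 + 32*w - 1) + 36*w^2 + 19*w - 7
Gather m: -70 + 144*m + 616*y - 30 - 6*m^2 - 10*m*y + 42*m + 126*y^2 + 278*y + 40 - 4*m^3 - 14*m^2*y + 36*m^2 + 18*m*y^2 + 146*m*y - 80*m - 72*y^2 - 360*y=-4*m^3 + m^2*(30 - 14*y) + m*(18*y^2 + 136*y + 106) + 54*y^2 + 534*y - 60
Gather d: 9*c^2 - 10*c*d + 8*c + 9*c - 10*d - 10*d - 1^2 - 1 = 9*c^2 + 17*c + d*(-10*c - 20) - 2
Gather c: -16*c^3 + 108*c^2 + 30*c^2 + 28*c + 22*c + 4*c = -16*c^3 + 138*c^2 + 54*c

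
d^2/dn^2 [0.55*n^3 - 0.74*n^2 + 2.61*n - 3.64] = 3.3*n - 1.48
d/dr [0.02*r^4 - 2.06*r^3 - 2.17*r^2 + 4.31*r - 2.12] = 0.08*r^3 - 6.18*r^2 - 4.34*r + 4.31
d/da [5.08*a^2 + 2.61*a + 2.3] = 10.16*a + 2.61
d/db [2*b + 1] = 2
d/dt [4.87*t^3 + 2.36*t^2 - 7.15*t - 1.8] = 14.61*t^2 + 4.72*t - 7.15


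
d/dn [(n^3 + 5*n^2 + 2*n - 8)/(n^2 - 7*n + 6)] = (n^2 - 12*n - 44)/(n^2 - 12*n + 36)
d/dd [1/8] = 0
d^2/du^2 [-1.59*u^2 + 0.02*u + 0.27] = -3.18000000000000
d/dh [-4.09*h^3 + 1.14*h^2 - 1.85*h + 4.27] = -12.27*h^2 + 2.28*h - 1.85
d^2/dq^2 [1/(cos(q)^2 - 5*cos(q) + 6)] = (-4*sin(q)^4 + 3*sin(q)^2 - 195*cos(q)/4 + 15*cos(3*q)/4 + 39)/((cos(q) - 3)^3*(cos(q) - 2)^3)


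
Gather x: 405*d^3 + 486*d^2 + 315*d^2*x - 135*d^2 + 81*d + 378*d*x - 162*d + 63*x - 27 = 405*d^3 + 351*d^2 - 81*d + x*(315*d^2 + 378*d + 63) - 27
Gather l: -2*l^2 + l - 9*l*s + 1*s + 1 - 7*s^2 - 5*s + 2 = -2*l^2 + l*(1 - 9*s) - 7*s^2 - 4*s + 3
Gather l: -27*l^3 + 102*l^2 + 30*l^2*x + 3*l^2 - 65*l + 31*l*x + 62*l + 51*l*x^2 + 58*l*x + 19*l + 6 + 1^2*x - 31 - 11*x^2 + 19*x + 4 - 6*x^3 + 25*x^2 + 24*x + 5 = -27*l^3 + l^2*(30*x + 105) + l*(51*x^2 + 89*x + 16) - 6*x^3 + 14*x^2 + 44*x - 16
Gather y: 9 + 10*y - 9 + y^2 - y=y^2 + 9*y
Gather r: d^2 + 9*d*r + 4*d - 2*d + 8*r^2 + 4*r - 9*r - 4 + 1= d^2 + 2*d + 8*r^2 + r*(9*d - 5) - 3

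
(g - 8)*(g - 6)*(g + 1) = g^3 - 13*g^2 + 34*g + 48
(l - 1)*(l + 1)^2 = l^3 + l^2 - l - 1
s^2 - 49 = (s - 7)*(s + 7)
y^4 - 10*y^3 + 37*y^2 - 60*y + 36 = (y - 3)^2*(y - 2)^2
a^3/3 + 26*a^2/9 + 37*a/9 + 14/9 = (a/3 + 1/3)*(a + 2/3)*(a + 7)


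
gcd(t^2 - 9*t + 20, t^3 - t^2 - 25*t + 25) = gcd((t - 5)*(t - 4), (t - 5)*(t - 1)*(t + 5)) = t - 5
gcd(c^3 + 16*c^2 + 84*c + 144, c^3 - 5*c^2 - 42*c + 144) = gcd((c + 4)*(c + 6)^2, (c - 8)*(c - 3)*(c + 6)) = c + 6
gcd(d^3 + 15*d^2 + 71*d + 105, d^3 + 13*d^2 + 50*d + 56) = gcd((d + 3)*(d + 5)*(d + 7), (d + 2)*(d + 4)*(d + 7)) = d + 7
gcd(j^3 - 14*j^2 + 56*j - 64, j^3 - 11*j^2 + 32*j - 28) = j - 2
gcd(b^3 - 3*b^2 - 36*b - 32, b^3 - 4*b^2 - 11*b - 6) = b + 1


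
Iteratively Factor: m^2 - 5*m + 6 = (m - 2)*(m - 3)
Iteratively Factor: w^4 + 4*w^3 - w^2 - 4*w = (w + 4)*(w^3 - w) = (w + 1)*(w + 4)*(w^2 - w) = w*(w + 1)*(w + 4)*(w - 1)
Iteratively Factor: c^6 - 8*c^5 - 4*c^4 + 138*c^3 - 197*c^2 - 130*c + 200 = (c - 5)*(c^5 - 3*c^4 - 19*c^3 + 43*c^2 + 18*c - 40) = (c - 5)*(c - 2)*(c^4 - c^3 - 21*c^2 + c + 20) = (c - 5)*(c - 2)*(c - 1)*(c^3 - 21*c - 20) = (c - 5)^2*(c - 2)*(c - 1)*(c^2 + 5*c + 4) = (c - 5)^2*(c - 2)*(c - 1)*(c + 4)*(c + 1)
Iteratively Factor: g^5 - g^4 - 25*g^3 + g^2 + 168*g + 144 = (g + 1)*(g^4 - 2*g^3 - 23*g^2 + 24*g + 144) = (g - 4)*(g + 1)*(g^3 + 2*g^2 - 15*g - 36) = (g - 4)*(g + 1)*(g + 3)*(g^2 - g - 12) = (g - 4)^2*(g + 1)*(g + 3)*(g + 3)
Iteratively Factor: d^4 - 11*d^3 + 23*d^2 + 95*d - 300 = (d - 5)*(d^3 - 6*d^2 - 7*d + 60) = (d - 5)^2*(d^2 - d - 12) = (d - 5)^2*(d - 4)*(d + 3)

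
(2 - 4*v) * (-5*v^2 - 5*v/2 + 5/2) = 20*v^3 - 15*v + 5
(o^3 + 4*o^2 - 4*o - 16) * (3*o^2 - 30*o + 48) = 3*o^5 - 18*o^4 - 84*o^3 + 264*o^2 + 288*o - 768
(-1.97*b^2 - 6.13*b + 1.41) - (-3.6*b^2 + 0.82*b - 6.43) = 1.63*b^2 - 6.95*b + 7.84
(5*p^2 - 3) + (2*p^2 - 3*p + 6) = 7*p^2 - 3*p + 3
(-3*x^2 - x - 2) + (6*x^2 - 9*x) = 3*x^2 - 10*x - 2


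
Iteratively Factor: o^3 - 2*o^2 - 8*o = (o)*(o^2 - 2*o - 8) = o*(o + 2)*(o - 4)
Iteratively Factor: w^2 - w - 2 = (w - 2)*(w + 1)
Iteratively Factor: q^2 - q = (q - 1)*(q)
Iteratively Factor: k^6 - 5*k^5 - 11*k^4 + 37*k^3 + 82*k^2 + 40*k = (k - 4)*(k^5 - k^4 - 15*k^3 - 23*k^2 - 10*k) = (k - 5)*(k - 4)*(k^4 + 4*k^3 + 5*k^2 + 2*k) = (k - 5)*(k - 4)*(k + 2)*(k^3 + 2*k^2 + k) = (k - 5)*(k - 4)*(k + 1)*(k + 2)*(k^2 + k) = k*(k - 5)*(k - 4)*(k + 1)*(k + 2)*(k + 1)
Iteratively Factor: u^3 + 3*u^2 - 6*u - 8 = (u - 2)*(u^2 + 5*u + 4) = (u - 2)*(u + 4)*(u + 1)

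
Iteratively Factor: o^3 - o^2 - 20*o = (o)*(o^2 - o - 20) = o*(o - 5)*(o + 4)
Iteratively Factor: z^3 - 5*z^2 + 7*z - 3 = (z - 3)*(z^2 - 2*z + 1) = (z - 3)*(z - 1)*(z - 1)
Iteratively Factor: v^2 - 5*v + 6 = (v - 3)*(v - 2)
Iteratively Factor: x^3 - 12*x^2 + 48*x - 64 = (x - 4)*(x^2 - 8*x + 16) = (x - 4)^2*(x - 4)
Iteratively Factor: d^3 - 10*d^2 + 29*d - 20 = (d - 1)*(d^2 - 9*d + 20) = (d - 4)*(d - 1)*(d - 5)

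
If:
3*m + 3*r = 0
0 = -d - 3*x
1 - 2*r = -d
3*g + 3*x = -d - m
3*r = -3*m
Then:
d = -3*x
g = 1/6 - x/2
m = 3*x/2 - 1/2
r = 1/2 - 3*x/2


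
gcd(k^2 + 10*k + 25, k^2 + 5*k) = k + 5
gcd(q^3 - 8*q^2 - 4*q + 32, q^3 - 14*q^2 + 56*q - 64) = q^2 - 10*q + 16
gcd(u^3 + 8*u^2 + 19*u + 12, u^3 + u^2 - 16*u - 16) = u^2 + 5*u + 4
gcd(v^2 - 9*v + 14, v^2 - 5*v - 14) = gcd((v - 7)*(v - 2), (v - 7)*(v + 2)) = v - 7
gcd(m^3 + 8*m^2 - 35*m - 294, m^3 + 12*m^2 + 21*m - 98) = m^2 + 14*m + 49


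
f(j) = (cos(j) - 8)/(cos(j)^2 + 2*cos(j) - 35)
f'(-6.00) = 0.00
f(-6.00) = 0.22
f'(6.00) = 0.00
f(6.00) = 0.22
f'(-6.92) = -0.00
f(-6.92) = 0.22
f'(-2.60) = -0.01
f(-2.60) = 0.25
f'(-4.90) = 0.01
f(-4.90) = 0.23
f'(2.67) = 0.01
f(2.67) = 0.25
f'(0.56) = 0.00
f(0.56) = 0.22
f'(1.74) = 0.02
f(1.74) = 0.23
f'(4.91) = -0.01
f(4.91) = 0.23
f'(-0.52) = -0.00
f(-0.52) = 0.22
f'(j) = (2*sin(j)*cos(j) + 2*sin(j))*(cos(j) - 8)/(cos(j)^2 + 2*cos(j) - 35)^2 - sin(j)/(cos(j)^2 + 2*cos(j) - 35) = (cos(j)^2 - 16*cos(j) + 19)*sin(j)/(cos(j)^2 + 2*cos(j) - 35)^2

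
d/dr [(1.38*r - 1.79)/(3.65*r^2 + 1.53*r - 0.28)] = (-5.037*r^2 + 13.067*r + 2.3523)/(13.3225*r^4 + 11.169*r^3 + 0.2969*r^2 - 0.8568*r + 0.0784)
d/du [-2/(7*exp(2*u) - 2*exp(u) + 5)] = (28*exp(u) - 4)*exp(u)/(7*exp(2*u) - 2*exp(u) + 5)^2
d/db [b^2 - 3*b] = 2*b - 3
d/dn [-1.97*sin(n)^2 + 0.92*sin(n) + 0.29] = (0.92 - 3.94*sin(n))*cos(n)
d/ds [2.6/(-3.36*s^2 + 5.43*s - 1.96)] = (17.472*s - 14.118)/(3.36*s^2 - 5.43*s + 1.96)^2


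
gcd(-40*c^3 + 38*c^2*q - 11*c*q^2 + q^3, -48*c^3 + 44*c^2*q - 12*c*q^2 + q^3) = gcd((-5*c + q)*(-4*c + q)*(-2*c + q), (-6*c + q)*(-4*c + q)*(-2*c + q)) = 8*c^2 - 6*c*q + q^2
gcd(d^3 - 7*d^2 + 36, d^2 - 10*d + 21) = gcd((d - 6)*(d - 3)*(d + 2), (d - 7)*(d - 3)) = d - 3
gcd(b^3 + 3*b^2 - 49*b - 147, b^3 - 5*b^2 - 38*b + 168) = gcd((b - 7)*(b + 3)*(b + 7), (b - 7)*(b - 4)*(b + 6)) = b - 7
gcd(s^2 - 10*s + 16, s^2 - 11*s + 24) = s - 8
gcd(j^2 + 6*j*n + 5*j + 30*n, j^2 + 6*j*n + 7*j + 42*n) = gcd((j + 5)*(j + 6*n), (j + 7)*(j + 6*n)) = j + 6*n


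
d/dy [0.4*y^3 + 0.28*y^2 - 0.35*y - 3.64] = 1.2*y^2 + 0.56*y - 0.35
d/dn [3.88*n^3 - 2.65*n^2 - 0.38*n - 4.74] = 11.64*n^2 - 5.3*n - 0.38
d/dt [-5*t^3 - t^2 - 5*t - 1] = -15*t^2 - 2*t - 5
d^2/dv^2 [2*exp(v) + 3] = 2*exp(v)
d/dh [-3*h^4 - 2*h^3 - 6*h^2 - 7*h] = -12*h^3 - 6*h^2 - 12*h - 7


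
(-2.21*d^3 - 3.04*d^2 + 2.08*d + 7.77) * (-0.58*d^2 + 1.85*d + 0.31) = 1.2818*d^5 - 2.3253*d^4 - 7.5155*d^3 - 1.601*d^2 + 15.0193*d + 2.4087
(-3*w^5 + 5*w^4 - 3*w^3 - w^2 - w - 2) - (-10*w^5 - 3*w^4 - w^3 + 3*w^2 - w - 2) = 7*w^5 + 8*w^4 - 2*w^3 - 4*w^2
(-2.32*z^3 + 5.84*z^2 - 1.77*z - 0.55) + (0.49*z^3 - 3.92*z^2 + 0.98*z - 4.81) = -1.83*z^3 + 1.92*z^2 - 0.79*z - 5.36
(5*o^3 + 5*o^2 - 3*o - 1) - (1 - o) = 5*o^3 + 5*o^2 - 2*o - 2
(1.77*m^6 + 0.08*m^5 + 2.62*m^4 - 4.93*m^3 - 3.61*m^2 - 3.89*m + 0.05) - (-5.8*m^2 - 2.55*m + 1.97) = 1.77*m^6 + 0.08*m^5 + 2.62*m^4 - 4.93*m^3 + 2.19*m^2 - 1.34*m - 1.92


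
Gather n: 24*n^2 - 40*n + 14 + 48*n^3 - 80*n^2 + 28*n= 48*n^3 - 56*n^2 - 12*n + 14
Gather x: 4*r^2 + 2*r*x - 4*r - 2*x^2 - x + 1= 4*r^2 - 4*r - 2*x^2 + x*(2*r - 1) + 1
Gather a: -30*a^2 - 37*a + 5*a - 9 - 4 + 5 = -30*a^2 - 32*a - 8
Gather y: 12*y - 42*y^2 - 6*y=-42*y^2 + 6*y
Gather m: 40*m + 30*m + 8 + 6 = 70*m + 14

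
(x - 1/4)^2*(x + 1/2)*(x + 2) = x^4 + 2*x^3 - 3*x^2/16 - 11*x/32 + 1/16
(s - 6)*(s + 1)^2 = s^3 - 4*s^2 - 11*s - 6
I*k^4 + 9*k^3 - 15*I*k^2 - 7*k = k*(k - 7*I)*(k - I)*(I*k + 1)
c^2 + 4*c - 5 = (c - 1)*(c + 5)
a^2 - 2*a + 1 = (a - 1)^2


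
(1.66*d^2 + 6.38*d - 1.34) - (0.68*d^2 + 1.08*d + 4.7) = 0.98*d^2 + 5.3*d - 6.04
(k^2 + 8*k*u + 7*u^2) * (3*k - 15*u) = 3*k^3 + 9*k^2*u - 99*k*u^2 - 105*u^3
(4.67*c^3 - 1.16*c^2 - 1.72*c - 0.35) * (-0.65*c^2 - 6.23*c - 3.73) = -3.0355*c^5 - 28.3401*c^4 - 9.0743*c^3 + 15.2699*c^2 + 8.5961*c + 1.3055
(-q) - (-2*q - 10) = q + 10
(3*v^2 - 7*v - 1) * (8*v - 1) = 24*v^3 - 59*v^2 - v + 1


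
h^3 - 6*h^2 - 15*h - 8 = (h - 8)*(h + 1)^2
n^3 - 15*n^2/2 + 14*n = n*(n - 4)*(n - 7/2)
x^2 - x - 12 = (x - 4)*(x + 3)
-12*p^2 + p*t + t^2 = (-3*p + t)*(4*p + t)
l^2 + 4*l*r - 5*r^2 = (l - r)*(l + 5*r)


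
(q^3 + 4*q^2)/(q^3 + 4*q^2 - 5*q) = q*(q + 4)/(q^2 + 4*q - 5)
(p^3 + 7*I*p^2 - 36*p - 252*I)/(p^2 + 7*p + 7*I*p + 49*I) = (p^2 - 36)/(p + 7)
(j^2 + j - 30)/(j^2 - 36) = (j - 5)/(j - 6)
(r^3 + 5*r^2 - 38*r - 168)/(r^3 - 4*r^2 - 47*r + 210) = (r + 4)/(r - 5)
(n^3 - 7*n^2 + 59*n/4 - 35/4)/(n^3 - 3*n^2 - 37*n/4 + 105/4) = (n - 1)/(n + 3)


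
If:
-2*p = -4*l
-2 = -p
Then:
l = 1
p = 2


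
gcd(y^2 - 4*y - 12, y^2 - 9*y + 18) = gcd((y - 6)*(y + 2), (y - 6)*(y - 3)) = y - 6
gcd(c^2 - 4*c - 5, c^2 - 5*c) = c - 5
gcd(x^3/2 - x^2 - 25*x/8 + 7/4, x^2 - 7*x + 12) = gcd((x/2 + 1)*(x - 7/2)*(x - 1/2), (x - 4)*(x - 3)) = 1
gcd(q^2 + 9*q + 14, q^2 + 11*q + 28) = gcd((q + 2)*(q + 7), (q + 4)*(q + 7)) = q + 7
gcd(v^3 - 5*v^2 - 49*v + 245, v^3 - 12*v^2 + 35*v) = v^2 - 12*v + 35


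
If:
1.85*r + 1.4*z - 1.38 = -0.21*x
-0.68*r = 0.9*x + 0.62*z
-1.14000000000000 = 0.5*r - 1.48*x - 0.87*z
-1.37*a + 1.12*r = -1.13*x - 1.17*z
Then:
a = 0.49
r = -0.92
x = -0.92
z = 2.34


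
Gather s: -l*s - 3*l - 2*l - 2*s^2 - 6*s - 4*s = -5*l - 2*s^2 + s*(-l - 10)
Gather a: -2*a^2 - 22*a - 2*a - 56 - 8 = -2*a^2 - 24*a - 64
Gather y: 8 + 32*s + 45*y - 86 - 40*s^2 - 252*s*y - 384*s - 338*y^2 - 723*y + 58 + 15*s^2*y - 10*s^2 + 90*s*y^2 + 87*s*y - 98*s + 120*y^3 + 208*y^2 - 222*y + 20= -50*s^2 - 450*s + 120*y^3 + y^2*(90*s - 130) + y*(15*s^2 - 165*s - 900)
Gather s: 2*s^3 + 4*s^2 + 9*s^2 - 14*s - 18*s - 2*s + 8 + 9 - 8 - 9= 2*s^3 + 13*s^2 - 34*s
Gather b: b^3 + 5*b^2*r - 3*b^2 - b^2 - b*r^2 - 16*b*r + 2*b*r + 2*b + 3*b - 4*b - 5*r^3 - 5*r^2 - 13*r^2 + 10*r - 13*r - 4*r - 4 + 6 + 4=b^3 + b^2*(5*r - 4) + b*(-r^2 - 14*r + 1) - 5*r^3 - 18*r^2 - 7*r + 6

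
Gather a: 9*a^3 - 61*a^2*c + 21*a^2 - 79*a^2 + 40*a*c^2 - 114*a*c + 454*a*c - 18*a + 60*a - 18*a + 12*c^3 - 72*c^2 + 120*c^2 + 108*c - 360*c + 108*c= 9*a^3 + a^2*(-61*c - 58) + a*(40*c^2 + 340*c + 24) + 12*c^3 + 48*c^2 - 144*c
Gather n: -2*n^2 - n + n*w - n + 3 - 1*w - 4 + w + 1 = -2*n^2 + n*(w - 2)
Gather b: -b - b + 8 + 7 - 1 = 14 - 2*b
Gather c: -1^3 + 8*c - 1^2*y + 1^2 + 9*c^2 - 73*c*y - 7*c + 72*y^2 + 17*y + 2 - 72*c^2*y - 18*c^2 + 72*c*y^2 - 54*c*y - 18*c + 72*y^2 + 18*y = c^2*(-72*y - 9) + c*(72*y^2 - 127*y - 17) + 144*y^2 + 34*y + 2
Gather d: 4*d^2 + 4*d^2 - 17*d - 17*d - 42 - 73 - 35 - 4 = 8*d^2 - 34*d - 154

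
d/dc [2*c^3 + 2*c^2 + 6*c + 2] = 6*c^2 + 4*c + 6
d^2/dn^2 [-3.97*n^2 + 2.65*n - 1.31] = -7.94000000000000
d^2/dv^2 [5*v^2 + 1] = 10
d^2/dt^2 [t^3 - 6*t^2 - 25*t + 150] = 6*t - 12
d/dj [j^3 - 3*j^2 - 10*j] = 3*j^2 - 6*j - 10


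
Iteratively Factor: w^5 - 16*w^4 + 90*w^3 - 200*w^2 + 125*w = (w - 1)*(w^4 - 15*w^3 + 75*w^2 - 125*w) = (w - 5)*(w - 1)*(w^3 - 10*w^2 + 25*w) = (w - 5)^2*(w - 1)*(w^2 - 5*w) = w*(w - 5)^2*(w - 1)*(w - 5)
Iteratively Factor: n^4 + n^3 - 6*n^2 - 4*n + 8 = (n + 2)*(n^3 - n^2 - 4*n + 4) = (n - 2)*(n + 2)*(n^2 + n - 2) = (n - 2)*(n + 2)^2*(n - 1)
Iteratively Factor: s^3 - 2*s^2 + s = (s)*(s^2 - 2*s + 1) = s*(s - 1)*(s - 1)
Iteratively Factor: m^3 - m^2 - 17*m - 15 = (m + 3)*(m^2 - 4*m - 5) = (m - 5)*(m + 3)*(m + 1)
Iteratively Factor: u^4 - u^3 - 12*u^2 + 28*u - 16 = (u - 2)*(u^3 + u^2 - 10*u + 8) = (u - 2)^2*(u^2 + 3*u - 4) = (u - 2)^2*(u + 4)*(u - 1)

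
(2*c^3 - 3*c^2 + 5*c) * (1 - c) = -2*c^4 + 5*c^3 - 8*c^2 + 5*c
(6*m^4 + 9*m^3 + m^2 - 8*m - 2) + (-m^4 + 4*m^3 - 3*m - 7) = 5*m^4 + 13*m^3 + m^2 - 11*m - 9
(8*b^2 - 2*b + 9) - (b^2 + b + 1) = 7*b^2 - 3*b + 8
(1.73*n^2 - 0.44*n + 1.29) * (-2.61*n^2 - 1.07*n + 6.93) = -4.5153*n^4 - 0.7027*n^3 + 9.0928*n^2 - 4.4295*n + 8.9397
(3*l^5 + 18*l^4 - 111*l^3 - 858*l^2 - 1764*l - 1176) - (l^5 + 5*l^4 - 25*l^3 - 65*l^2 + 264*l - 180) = 2*l^5 + 13*l^4 - 86*l^3 - 793*l^2 - 2028*l - 996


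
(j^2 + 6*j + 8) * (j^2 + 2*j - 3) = j^4 + 8*j^3 + 17*j^2 - 2*j - 24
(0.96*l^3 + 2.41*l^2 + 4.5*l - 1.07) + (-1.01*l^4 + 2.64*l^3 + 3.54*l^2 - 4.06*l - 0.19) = -1.01*l^4 + 3.6*l^3 + 5.95*l^2 + 0.44*l - 1.26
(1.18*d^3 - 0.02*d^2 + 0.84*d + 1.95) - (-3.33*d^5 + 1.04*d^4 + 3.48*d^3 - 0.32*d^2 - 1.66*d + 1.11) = 3.33*d^5 - 1.04*d^4 - 2.3*d^3 + 0.3*d^2 + 2.5*d + 0.84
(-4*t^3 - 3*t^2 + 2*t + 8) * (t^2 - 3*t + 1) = -4*t^5 + 9*t^4 + 7*t^3 - t^2 - 22*t + 8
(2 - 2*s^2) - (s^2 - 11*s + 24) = -3*s^2 + 11*s - 22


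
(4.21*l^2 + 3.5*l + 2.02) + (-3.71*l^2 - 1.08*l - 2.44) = 0.5*l^2 + 2.42*l - 0.42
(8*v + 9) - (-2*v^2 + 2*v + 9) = 2*v^2 + 6*v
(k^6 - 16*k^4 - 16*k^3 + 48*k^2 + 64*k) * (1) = k^6 - 16*k^4 - 16*k^3 + 48*k^2 + 64*k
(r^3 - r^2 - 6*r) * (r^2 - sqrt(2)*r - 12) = r^5 - sqrt(2)*r^4 - r^4 - 18*r^3 + sqrt(2)*r^3 + 6*sqrt(2)*r^2 + 12*r^2 + 72*r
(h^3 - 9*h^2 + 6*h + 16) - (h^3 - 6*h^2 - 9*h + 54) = -3*h^2 + 15*h - 38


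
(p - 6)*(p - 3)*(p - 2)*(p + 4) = p^4 - 7*p^3 - 8*p^2 + 108*p - 144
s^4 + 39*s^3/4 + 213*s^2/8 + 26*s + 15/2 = (s + 1/2)*(s + 5/4)*(s + 2)*(s + 6)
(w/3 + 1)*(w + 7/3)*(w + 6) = w^3/3 + 34*w^2/9 + 13*w + 14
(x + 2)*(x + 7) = x^2 + 9*x + 14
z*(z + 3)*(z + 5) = z^3 + 8*z^2 + 15*z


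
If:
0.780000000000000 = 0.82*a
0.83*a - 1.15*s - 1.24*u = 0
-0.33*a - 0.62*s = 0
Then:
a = 0.95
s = -0.51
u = 1.11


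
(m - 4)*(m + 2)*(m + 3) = m^3 + m^2 - 14*m - 24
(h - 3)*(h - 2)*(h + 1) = h^3 - 4*h^2 + h + 6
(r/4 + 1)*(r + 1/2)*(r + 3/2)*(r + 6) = r^4/4 + 3*r^3 + 179*r^2/16 + 111*r/8 + 9/2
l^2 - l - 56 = (l - 8)*(l + 7)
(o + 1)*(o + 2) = o^2 + 3*o + 2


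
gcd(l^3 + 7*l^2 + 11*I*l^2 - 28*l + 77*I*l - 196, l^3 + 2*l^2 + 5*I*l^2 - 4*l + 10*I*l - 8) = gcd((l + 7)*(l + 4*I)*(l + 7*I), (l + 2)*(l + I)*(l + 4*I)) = l + 4*I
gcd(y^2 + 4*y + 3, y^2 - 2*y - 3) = y + 1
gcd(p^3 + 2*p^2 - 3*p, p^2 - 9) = p + 3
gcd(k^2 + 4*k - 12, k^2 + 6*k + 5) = 1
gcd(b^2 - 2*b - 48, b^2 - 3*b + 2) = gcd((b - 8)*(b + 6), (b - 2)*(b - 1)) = 1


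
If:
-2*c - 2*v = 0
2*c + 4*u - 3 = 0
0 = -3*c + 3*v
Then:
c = 0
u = 3/4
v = 0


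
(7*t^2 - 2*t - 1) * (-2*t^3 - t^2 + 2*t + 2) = -14*t^5 - 3*t^4 + 18*t^3 + 11*t^2 - 6*t - 2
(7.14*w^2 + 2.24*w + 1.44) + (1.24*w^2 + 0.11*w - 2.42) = 8.38*w^2 + 2.35*w - 0.98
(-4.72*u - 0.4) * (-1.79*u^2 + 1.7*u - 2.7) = 8.4488*u^3 - 7.308*u^2 + 12.064*u + 1.08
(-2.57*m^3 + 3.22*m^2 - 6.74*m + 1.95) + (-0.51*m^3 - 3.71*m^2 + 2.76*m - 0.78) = -3.08*m^3 - 0.49*m^2 - 3.98*m + 1.17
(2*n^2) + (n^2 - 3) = 3*n^2 - 3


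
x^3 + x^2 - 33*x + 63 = (x - 3)^2*(x + 7)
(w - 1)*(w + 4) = w^2 + 3*w - 4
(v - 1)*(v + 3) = v^2 + 2*v - 3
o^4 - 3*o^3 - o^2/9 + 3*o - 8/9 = (o - 8/3)*(o - 1)*(o - 1/3)*(o + 1)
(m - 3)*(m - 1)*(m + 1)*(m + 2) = m^4 - m^3 - 7*m^2 + m + 6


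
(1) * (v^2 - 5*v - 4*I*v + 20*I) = v^2 - 5*v - 4*I*v + 20*I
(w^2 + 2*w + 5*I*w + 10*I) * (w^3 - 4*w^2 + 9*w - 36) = w^5 - 2*w^4 + 5*I*w^4 + w^3 - 10*I*w^3 - 18*w^2 + 5*I*w^2 - 72*w - 90*I*w - 360*I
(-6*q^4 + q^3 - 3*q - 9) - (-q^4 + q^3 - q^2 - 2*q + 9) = -5*q^4 + q^2 - q - 18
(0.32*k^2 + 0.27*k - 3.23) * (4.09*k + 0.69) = 1.3088*k^3 + 1.3251*k^2 - 13.0244*k - 2.2287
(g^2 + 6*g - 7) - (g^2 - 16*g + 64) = 22*g - 71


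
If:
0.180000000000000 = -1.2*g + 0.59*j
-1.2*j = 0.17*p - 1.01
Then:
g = 0.263819444444444 - 0.0696527777777778*p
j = 0.841666666666667 - 0.141666666666667*p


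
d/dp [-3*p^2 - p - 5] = -6*p - 1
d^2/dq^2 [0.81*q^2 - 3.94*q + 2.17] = 1.62000000000000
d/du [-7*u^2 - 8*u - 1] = -14*u - 8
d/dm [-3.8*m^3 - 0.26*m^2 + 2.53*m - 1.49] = -11.4*m^2 - 0.52*m + 2.53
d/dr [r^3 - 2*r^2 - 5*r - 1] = 3*r^2 - 4*r - 5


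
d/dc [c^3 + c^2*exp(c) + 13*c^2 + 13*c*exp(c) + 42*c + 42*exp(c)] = c^2*exp(c) + 3*c^2 + 15*c*exp(c) + 26*c + 55*exp(c) + 42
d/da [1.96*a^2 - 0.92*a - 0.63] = 3.92*a - 0.92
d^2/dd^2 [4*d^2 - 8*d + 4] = 8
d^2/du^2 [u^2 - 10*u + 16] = 2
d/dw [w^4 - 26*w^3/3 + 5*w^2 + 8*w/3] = 4*w^3 - 26*w^2 + 10*w + 8/3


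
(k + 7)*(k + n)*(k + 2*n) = k^3 + 3*k^2*n + 7*k^2 + 2*k*n^2 + 21*k*n + 14*n^2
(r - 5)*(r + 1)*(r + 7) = r^3 + 3*r^2 - 33*r - 35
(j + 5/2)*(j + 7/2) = j^2 + 6*j + 35/4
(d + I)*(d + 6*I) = d^2 + 7*I*d - 6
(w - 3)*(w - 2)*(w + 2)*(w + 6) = w^4 + 3*w^3 - 22*w^2 - 12*w + 72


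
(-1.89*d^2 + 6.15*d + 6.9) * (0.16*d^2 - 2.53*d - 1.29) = -0.3024*d^4 + 5.7657*d^3 - 12.0174*d^2 - 25.3905*d - 8.901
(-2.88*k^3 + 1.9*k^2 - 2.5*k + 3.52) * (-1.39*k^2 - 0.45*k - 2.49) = 4.0032*k^5 - 1.345*k^4 + 9.7912*k^3 - 8.4988*k^2 + 4.641*k - 8.7648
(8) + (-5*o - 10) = -5*o - 2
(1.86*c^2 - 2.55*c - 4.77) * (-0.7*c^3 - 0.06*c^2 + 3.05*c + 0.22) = -1.302*c^5 + 1.6734*c^4 + 9.165*c^3 - 7.0821*c^2 - 15.1095*c - 1.0494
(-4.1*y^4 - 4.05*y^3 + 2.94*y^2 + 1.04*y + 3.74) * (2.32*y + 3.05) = -9.512*y^5 - 21.901*y^4 - 5.5317*y^3 + 11.3798*y^2 + 11.8488*y + 11.407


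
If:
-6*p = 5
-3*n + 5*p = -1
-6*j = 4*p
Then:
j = 5/9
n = -19/18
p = -5/6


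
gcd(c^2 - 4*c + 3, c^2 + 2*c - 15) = c - 3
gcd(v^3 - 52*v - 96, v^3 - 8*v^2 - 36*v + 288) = v^2 - 2*v - 48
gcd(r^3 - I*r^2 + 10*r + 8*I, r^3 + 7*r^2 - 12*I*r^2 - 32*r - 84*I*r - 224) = r - 4*I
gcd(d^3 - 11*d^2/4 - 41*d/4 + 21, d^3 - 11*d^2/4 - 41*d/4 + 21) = d^3 - 11*d^2/4 - 41*d/4 + 21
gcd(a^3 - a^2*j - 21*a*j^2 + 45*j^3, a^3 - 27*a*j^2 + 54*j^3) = a^2 - 6*a*j + 9*j^2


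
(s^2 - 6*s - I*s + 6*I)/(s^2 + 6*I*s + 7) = (s - 6)/(s + 7*I)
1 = 1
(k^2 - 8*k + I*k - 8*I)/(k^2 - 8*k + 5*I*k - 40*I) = (k + I)/(k + 5*I)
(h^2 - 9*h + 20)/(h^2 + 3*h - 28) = (h - 5)/(h + 7)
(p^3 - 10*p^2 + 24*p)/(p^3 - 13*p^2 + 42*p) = (p - 4)/(p - 7)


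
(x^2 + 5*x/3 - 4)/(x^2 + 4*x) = (x^2 + 5*x/3 - 4)/(x*(x + 4))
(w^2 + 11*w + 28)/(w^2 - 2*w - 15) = (w^2 + 11*w + 28)/(w^2 - 2*w - 15)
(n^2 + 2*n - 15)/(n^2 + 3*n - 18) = (n + 5)/(n + 6)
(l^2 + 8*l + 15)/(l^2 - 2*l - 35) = (l + 3)/(l - 7)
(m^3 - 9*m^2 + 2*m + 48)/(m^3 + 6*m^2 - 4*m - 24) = (m^2 - 11*m + 24)/(m^2 + 4*m - 12)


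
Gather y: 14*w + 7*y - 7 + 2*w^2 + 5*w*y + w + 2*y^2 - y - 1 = 2*w^2 + 15*w + 2*y^2 + y*(5*w + 6) - 8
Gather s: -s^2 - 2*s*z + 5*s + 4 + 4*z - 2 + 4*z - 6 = -s^2 + s*(5 - 2*z) + 8*z - 4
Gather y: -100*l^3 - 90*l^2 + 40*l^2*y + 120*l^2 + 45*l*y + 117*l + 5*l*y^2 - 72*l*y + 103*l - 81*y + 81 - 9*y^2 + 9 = -100*l^3 + 30*l^2 + 220*l + y^2*(5*l - 9) + y*(40*l^2 - 27*l - 81) + 90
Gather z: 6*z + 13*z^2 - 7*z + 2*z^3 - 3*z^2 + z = 2*z^3 + 10*z^2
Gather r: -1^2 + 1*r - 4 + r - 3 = 2*r - 8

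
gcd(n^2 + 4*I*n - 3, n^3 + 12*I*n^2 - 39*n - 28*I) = n + I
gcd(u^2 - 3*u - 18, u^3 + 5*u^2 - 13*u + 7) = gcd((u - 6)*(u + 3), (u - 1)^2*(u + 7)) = 1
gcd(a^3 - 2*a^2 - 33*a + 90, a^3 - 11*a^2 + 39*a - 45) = a^2 - 8*a + 15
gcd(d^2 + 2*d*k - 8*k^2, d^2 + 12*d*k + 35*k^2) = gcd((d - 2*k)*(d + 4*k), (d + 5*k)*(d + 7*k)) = 1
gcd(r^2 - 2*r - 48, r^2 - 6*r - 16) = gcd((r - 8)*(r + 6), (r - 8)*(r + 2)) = r - 8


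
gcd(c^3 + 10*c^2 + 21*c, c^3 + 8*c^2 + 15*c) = c^2 + 3*c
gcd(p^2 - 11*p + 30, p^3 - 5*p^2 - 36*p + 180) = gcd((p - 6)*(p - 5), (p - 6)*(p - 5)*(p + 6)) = p^2 - 11*p + 30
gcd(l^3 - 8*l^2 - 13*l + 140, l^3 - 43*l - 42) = l - 7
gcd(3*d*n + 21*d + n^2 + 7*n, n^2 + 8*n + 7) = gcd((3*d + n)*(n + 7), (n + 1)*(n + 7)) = n + 7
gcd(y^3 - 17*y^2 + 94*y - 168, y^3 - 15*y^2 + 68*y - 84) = y^2 - 13*y + 42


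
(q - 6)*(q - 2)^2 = q^3 - 10*q^2 + 28*q - 24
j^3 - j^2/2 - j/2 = j*(j - 1)*(j + 1/2)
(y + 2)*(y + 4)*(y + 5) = y^3 + 11*y^2 + 38*y + 40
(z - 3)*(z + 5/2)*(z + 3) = z^3 + 5*z^2/2 - 9*z - 45/2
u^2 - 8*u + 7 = (u - 7)*(u - 1)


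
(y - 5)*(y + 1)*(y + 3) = y^3 - y^2 - 17*y - 15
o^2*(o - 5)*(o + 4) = o^4 - o^3 - 20*o^2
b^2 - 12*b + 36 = (b - 6)^2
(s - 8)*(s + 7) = s^2 - s - 56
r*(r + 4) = r^2 + 4*r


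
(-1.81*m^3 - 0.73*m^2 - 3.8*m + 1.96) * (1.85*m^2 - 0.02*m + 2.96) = -3.3485*m^5 - 1.3143*m^4 - 12.373*m^3 + 1.5412*m^2 - 11.2872*m + 5.8016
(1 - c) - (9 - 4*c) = 3*c - 8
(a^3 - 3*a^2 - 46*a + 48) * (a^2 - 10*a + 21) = a^5 - 13*a^4 + 5*a^3 + 445*a^2 - 1446*a + 1008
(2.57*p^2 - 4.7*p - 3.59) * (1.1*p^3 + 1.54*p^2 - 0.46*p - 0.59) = 2.827*p^5 - 1.2122*p^4 - 12.3692*p^3 - 4.8829*p^2 + 4.4244*p + 2.1181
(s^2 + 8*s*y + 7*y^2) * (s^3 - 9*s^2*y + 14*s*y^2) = s^5 - s^4*y - 51*s^3*y^2 + 49*s^2*y^3 + 98*s*y^4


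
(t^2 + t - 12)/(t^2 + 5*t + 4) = (t - 3)/(t + 1)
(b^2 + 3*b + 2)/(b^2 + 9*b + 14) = (b + 1)/(b + 7)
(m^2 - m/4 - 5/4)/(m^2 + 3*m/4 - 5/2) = (m + 1)/(m + 2)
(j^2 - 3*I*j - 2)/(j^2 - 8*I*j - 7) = (j - 2*I)/(j - 7*I)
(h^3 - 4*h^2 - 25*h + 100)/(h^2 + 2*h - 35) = (h^2 + h - 20)/(h + 7)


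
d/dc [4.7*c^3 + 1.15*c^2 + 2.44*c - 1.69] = 14.1*c^2 + 2.3*c + 2.44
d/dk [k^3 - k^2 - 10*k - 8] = 3*k^2 - 2*k - 10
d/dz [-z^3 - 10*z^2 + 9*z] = -3*z^2 - 20*z + 9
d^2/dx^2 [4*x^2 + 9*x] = 8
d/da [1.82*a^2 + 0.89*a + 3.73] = 3.64*a + 0.89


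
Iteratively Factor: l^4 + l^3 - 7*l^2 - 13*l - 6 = (l + 2)*(l^3 - l^2 - 5*l - 3) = (l + 1)*(l + 2)*(l^2 - 2*l - 3) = (l - 3)*(l + 1)*(l + 2)*(l + 1)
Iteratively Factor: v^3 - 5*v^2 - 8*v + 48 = (v - 4)*(v^2 - v - 12) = (v - 4)^2*(v + 3)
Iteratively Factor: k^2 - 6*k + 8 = (k - 4)*(k - 2)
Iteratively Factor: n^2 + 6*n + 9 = (n + 3)*(n + 3)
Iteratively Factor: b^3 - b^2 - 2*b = (b - 2)*(b^2 + b) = (b - 2)*(b + 1)*(b)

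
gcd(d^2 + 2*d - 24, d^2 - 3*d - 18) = 1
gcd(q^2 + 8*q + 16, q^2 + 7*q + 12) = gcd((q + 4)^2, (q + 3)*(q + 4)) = q + 4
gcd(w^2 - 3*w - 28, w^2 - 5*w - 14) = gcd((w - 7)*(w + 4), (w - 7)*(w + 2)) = w - 7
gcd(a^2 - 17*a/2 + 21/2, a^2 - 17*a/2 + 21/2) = a^2 - 17*a/2 + 21/2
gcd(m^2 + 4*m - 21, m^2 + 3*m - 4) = 1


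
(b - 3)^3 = b^3 - 9*b^2 + 27*b - 27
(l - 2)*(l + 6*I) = l^2 - 2*l + 6*I*l - 12*I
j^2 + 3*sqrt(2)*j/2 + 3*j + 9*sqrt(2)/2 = (j + 3)*(j + 3*sqrt(2)/2)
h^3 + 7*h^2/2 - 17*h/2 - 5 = (h - 2)*(h + 1/2)*(h + 5)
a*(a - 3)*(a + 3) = a^3 - 9*a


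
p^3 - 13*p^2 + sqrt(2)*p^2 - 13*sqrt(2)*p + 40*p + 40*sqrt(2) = (p - 8)*(p - 5)*(p + sqrt(2))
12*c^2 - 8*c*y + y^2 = (-6*c + y)*(-2*c + y)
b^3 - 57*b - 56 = (b - 8)*(b + 1)*(b + 7)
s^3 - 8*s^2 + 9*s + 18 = (s - 6)*(s - 3)*(s + 1)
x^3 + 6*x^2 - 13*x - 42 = (x - 3)*(x + 2)*(x + 7)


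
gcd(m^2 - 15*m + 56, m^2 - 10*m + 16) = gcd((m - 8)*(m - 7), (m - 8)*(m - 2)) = m - 8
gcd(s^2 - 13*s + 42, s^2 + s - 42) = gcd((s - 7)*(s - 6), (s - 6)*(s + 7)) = s - 6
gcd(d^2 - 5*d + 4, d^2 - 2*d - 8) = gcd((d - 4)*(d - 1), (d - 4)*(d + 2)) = d - 4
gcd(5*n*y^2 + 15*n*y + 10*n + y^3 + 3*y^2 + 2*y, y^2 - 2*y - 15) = 1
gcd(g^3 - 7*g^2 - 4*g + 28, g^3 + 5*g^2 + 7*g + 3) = 1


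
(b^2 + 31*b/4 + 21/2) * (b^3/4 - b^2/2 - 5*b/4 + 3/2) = b^5/4 + 23*b^4/16 - 5*b^3/2 - 215*b^2/16 - 3*b/2 + 63/4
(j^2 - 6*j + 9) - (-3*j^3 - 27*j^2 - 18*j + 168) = 3*j^3 + 28*j^2 + 12*j - 159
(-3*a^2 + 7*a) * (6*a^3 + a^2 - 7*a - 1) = -18*a^5 + 39*a^4 + 28*a^3 - 46*a^2 - 7*a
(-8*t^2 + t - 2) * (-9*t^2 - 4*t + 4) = 72*t^4 + 23*t^3 - 18*t^2 + 12*t - 8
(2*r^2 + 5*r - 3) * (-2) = -4*r^2 - 10*r + 6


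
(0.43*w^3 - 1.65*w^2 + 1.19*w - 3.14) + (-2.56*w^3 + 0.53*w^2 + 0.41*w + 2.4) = -2.13*w^3 - 1.12*w^2 + 1.6*w - 0.74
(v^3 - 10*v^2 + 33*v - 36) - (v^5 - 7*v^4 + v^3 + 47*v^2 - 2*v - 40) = -v^5 + 7*v^4 - 57*v^2 + 35*v + 4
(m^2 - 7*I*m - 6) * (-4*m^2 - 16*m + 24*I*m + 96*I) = -4*m^4 - 16*m^3 + 52*I*m^3 + 192*m^2 + 208*I*m^2 + 768*m - 144*I*m - 576*I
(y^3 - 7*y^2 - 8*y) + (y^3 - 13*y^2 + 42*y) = 2*y^3 - 20*y^2 + 34*y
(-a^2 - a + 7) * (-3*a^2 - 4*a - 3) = 3*a^4 + 7*a^3 - 14*a^2 - 25*a - 21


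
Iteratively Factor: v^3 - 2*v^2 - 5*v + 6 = (v - 3)*(v^2 + v - 2) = (v - 3)*(v + 2)*(v - 1)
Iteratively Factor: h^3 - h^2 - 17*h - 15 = (h + 3)*(h^2 - 4*h - 5) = (h - 5)*(h + 3)*(h + 1)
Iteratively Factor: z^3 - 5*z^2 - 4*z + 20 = (z - 5)*(z^2 - 4) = (z - 5)*(z + 2)*(z - 2)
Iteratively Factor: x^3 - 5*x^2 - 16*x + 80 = (x + 4)*(x^2 - 9*x + 20) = (x - 5)*(x + 4)*(x - 4)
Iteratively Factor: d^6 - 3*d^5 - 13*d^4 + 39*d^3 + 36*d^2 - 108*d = (d + 3)*(d^5 - 6*d^4 + 5*d^3 + 24*d^2 - 36*d) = d*(d + 3)*(d^4 - 6*d^3 + 5*d^2 + 24*d - 36) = d*(d - 3)*(d + 3)*(d^3 - 3*d^2 - 4*d + 12) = d*(d - 3)*(d + 2)*(d + 3)*(d^2 - 5*d + 6) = d*(d - 3)^2*(d + 2)*(d + 3)*(d - 2)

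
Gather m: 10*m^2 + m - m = 10*m^2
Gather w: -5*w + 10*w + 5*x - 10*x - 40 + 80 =5*w - 5*x + 40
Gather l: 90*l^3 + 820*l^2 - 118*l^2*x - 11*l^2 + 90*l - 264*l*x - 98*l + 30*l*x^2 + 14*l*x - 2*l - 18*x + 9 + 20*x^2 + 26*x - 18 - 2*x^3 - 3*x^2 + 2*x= 90*l^3 + l^2*(809 - 118*x) + l*(30*x^2 - 250*x - 10) - 2*x^3 + 17*x^2 + 10*x - 9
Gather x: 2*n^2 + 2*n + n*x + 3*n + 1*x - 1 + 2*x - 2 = 2*n^2 + 5*n + x*(n + 3) - 3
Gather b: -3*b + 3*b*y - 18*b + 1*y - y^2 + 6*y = b*(3*y - 21) - y^2 + 7*y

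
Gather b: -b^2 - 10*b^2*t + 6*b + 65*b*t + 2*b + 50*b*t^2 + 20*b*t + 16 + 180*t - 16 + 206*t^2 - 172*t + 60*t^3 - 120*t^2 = b^2*(-10*t - 1) + b*(50*t^2 + 85*t + 8) + 60*t^3 + 86*t^2 + 8*t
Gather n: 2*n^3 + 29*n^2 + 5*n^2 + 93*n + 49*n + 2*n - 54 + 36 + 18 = 2*n^3 + 34*n^2 + 144*n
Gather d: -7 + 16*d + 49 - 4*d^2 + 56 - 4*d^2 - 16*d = 98 - 8*d^2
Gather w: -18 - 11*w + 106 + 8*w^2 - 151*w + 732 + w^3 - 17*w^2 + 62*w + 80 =w^3 - 9*w^2 - 100*w + 900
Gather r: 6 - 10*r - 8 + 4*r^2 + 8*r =4*r^2 - 2*r - 2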